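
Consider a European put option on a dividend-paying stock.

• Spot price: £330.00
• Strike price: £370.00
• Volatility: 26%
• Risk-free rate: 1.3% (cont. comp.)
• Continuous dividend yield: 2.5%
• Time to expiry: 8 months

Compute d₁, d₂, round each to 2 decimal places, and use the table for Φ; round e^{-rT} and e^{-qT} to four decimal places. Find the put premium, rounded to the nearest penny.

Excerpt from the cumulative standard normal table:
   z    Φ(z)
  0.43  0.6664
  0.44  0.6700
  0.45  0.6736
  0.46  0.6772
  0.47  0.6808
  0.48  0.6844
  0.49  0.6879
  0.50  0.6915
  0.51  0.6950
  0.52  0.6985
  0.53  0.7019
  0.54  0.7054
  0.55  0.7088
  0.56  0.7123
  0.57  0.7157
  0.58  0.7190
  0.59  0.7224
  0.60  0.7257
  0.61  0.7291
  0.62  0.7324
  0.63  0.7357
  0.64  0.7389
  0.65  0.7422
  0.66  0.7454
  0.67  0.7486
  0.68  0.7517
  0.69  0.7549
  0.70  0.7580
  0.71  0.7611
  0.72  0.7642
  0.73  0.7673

σ√T = 0.26·√0.6667 = 0.2123
d₁ = [ln(330/370) + (0.013 − 0.025 + 0.26²/2)·0.6667] / 0.2123 = [-0.1144 + 0.0145] / 0.2123 = -0.4705 which rounds to -0.47
d₂ = d₁ − σ√T = -0.4705 − 0.2123 = -0.6828 which rounds to -0.68
exp(−qT) = exp(−0.025·0.6667) = 0.9835;  exp(−rT) = exp(−0.013·0.6667) = 0.9914
P = 370·0.9914·N(0.68) − 330·0.9835·N(0.47) = 370·0.9914·0.7517 − 330·0.9835·0.6808 = 275.7371 − 220.9570 = 54.7800

£54.78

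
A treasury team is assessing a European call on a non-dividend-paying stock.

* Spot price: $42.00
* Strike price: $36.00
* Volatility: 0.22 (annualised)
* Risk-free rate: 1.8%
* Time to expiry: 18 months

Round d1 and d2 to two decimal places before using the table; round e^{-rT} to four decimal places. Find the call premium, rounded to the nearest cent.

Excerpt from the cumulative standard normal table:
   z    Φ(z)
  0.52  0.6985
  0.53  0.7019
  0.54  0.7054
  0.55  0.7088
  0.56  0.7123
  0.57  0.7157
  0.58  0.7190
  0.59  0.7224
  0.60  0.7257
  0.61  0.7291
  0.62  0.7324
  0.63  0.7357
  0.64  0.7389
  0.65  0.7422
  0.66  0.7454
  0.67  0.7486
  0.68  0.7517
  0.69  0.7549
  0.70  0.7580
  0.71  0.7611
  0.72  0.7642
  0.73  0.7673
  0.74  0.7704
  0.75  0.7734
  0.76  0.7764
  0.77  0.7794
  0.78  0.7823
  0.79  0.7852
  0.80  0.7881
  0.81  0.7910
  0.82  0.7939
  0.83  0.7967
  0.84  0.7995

σ√T = 0.22 × 1.2247 = 0.2694
ln(S/K) + (r + σ²/2)T = ln(42/36) + (0.018 + 0.22²/2)·1.5 = 0.1542 + 0.0633 = 0.2175
d₁ = 0.2175 / 0.2694 = 0.8070 → 0.81
d₂ = d₁ − σ√T = 0.8070 − 0.2694 = 0.5376 → 0.54
exp(−rT) = exp(−0.018·1.5) = 0.9734
N(d₁) = N(0.81) = 0.7910;  N(d₂) = N(0.54) = 0.7054
C = 42·0.7910 − 36·0.9734·0.7054 = 33.2220 − 24.7189 = 8.5031

$8.50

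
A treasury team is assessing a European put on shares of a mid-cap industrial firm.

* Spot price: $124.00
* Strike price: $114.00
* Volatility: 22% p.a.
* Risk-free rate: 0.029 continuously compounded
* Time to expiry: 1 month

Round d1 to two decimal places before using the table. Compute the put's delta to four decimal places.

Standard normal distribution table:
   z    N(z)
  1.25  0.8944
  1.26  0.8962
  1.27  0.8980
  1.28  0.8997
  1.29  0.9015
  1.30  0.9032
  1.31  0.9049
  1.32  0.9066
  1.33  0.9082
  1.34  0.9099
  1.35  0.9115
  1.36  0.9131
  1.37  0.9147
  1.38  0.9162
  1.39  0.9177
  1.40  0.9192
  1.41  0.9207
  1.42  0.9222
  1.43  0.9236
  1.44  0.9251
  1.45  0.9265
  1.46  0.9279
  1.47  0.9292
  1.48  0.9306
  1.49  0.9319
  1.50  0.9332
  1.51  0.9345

-0.0823

σ√T = 0.22 × 0.2887 = 0.0635
d₁ = [ln(124/114) + (0.029 + 0.22²/2)·0.08333] / 0.0635 = [0.0841 + 0.0044] / 0.0635 = 1.3938 ⇒ 1.39
N(d₁) = N(1.39) = 0.9177
Δ_put = N(d₁) − 1 = 0.9177 − 1 = -0.0823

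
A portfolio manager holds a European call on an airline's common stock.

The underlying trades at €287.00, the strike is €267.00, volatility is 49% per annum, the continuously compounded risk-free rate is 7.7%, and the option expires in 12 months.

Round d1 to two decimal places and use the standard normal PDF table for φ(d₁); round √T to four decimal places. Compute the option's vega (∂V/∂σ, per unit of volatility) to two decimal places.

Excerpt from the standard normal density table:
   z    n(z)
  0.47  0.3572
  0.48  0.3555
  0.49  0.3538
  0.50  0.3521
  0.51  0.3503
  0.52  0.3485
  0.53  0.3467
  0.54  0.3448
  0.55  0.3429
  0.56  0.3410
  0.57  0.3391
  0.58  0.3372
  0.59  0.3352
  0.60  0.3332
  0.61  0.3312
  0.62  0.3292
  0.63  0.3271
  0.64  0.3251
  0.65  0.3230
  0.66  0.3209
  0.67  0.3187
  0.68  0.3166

T = 1;  σ√T = 0.4900
d₁ = [ln(287/267) + (0.077 + ½·0.49²)·1] / (σ√T) = (0.0722 + 0.1971) / 0.4900 = 0.5496 which rounds to 0.55
√T = √1 = 1.0000
φ(d₁) = φ(0.55) = 0.3429
vega = S·φ(d₁)·√T = 287·0.3429·1.0000 = 98.4123

98.41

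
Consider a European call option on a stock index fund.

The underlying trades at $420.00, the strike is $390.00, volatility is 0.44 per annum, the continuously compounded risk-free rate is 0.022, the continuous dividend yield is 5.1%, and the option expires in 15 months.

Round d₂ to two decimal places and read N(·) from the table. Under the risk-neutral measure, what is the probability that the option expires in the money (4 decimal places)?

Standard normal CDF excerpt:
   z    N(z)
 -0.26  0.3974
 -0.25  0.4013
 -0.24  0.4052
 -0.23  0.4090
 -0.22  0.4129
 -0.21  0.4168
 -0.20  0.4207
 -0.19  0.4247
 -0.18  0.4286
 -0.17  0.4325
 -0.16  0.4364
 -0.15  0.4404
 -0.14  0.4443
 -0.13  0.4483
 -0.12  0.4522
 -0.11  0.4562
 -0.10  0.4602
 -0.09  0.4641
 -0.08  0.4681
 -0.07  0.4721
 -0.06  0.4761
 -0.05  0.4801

0.4325

T = 1.25;  σ√T = 0.4919
d₁ = [ln(420/390) + (0.022 − 0.051 + 0.44²/2)·1.25] / 0.4919 = [0.0741 + 0.0847] / 0.4919 = 0.3229 ≈ 0.32
d₂ = d₁ − σ√T = 0.3229 − 0.4919 = -0.1690 ≈ -0.17
Risk-neutral Pr[S_T > K] = N(d₂) = N(-0.17) = 0.4325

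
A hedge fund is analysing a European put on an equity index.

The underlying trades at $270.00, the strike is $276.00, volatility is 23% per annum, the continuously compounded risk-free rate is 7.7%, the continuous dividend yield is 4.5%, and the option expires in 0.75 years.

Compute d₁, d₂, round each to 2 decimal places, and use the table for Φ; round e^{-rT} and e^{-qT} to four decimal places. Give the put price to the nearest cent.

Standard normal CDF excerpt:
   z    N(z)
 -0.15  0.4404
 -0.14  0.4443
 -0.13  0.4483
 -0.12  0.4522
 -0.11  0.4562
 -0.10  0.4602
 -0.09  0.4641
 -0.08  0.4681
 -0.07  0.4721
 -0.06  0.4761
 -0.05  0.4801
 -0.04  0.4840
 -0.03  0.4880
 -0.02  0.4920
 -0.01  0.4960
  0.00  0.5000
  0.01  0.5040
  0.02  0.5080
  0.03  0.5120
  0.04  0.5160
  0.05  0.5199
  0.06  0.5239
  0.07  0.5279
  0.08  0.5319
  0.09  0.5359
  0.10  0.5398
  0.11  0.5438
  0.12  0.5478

σ√T = 0.23 × 0.8660 = 0.1992
d₁ = [ln(270/276) + (0.077 − 0.045 + ½·0.23²)·0.75] / (σ√T) = (-0.0220 + 0.0438) / 0.1992 = 0.1097 ⇒ 0.11
d₂ = 0.1097 − 0.1992 = -0.0894 ⇒ -0.09
e^(−qT) = e^(−0.045·0.75) = 0.9668;  e^(−rT) = e^(−0.077·0.75) = 0.9439
N(−d₂) = N(0.09) = 0.5359;  N(−d₁) = N(-0.11) = 0.4562
P = 276·0.9439·0.5359 − 270·0.9668·0.4562 = 139.6107 − 119.0846 = 20.5261

$20.53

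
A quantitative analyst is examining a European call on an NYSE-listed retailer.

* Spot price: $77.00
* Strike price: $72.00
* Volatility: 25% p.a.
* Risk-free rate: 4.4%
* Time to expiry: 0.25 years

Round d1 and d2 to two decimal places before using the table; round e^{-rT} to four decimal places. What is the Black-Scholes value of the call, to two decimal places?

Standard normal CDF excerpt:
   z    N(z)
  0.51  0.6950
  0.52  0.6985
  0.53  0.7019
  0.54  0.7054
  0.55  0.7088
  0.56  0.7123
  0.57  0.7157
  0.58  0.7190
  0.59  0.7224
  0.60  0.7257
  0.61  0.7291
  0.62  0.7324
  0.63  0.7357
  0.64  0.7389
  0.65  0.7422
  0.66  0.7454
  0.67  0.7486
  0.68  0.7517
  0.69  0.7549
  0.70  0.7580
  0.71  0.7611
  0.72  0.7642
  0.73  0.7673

T = 0.25;  σ√T = 0.1250
d₁ = [ln(77/72) + (0.044 + 0.25²/2)·0.25] / 0.1250 = [0.0671 + 0.0188] / 0.1250 = 0.6876 → 0.69
d₂ = d₁ − σ√T = 0.6876 − 0.1250 = 0.5626 → 0.56
e^(−rT) = e^(−0.044·0.25) = 0.9891
N(d₁) = N(0.69) = 0.7549;  N(d₂) = N(0.56) = 0.7123
C = 77·0.7549 − 72·0.9891·0.7123 = 58.1273 − 50.7266 = 7.4007

$7.40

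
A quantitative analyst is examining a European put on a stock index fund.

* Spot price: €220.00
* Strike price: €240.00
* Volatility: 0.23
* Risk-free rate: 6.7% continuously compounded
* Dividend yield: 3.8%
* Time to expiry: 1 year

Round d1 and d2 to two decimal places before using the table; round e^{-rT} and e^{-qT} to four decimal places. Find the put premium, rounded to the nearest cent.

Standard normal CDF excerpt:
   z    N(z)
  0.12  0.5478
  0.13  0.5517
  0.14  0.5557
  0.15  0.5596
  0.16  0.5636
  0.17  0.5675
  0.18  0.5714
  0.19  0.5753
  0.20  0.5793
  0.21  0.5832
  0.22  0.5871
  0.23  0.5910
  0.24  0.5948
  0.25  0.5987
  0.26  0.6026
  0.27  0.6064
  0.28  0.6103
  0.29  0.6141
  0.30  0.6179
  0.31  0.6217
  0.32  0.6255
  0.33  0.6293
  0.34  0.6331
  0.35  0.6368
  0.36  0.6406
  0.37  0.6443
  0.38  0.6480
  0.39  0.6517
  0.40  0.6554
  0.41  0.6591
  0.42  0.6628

€26.92

T = 1;  σ√T = 0.2300
d₁ = [ln(220/240) + (0.067 − 0.038 + 0.23²/2)·1] / 0.2300 = [-0.0870 + 0.0555] / 0.2300 = -0.1372 → -0.14
d₂ = d₁ − σ√T = -0.1372 − 0.2300 = -0.3672 → -0.37
exp(−qT) = exp(−0.038·1) = 0.9627;  exp(−rT) = exp(−0.067·1) = 0.9352
P = 240·0.9352·N(0.37) − 220·0.9627·N(0.14) = 240·0.9352·0.6443 − 220·0.9627·0.5557 = 144.6118 − 117.6939 = 26.9179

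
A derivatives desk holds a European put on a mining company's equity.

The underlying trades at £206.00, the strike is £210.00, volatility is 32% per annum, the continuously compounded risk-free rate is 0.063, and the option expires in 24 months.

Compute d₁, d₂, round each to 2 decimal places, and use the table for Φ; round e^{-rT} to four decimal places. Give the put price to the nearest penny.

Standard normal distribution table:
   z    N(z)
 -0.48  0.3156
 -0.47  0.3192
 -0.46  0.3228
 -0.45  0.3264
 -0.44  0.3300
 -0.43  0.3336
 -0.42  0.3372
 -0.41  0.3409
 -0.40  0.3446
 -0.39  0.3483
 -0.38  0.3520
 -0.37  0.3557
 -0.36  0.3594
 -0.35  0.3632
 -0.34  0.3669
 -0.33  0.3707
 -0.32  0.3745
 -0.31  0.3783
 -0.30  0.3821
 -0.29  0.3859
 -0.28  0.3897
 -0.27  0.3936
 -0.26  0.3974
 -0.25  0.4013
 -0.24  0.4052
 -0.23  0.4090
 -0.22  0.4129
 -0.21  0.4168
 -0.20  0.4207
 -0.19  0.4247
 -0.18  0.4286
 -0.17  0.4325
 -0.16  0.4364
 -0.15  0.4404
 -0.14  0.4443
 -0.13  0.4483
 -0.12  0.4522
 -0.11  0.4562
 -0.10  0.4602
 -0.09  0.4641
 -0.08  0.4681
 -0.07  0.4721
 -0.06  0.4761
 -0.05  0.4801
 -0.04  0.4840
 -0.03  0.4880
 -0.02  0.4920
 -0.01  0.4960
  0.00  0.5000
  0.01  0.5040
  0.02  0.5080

σ√T = 0.32·√2 = 0.4525
ln(S/K) + (r + σ²/2)T = ln(206/210) + (0.063 + 0.32²/2)·2 = -0.0192 + 0.2284 = 0.2092
d₁ = 0.2092 / 0.4525 = 0.4622 → 0.46
d₂ = d₁ − σ√T = 0.4622 − 0.4525 = 0.0097 → 0.01
exp(−rT) = exp(−0.063·2) = 0.8816
N(−d₂) = N(-0.01) = 0.4960;  N(−d₁) = N(-0.46) = 0.3228
P = 210·0.8816·0.4960 − 206·0.3228 = 91.8275 − 66.4968 = 25.3307

£25.33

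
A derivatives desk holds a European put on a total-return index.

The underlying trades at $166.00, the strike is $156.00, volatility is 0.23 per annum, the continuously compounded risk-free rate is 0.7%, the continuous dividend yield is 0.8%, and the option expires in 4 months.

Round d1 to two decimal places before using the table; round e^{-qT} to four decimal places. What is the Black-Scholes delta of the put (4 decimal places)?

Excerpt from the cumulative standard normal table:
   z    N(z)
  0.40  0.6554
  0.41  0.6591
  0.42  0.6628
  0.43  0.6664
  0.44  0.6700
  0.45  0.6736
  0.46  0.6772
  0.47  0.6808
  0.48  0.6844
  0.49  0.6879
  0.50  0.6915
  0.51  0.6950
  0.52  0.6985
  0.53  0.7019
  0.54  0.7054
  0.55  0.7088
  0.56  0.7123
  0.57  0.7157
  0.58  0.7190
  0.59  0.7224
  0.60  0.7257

-0.2973

σ√T = 0.23 × 0.5774 = 0.1328
d₁ = [ln(166/156) + (0.007 − 0.008 + ½·0.23²)·0.3333] / (σ√T) = (0.0621 + 0.0085) / 0.1328 = 0.5318 ≈ 0.53
N(d₁) = N(0.53) = 0.7019
Δ_put = e^(−qT)·(N(d₁) − 1) = 0.9973·(0.7019 − 1) = -0.2973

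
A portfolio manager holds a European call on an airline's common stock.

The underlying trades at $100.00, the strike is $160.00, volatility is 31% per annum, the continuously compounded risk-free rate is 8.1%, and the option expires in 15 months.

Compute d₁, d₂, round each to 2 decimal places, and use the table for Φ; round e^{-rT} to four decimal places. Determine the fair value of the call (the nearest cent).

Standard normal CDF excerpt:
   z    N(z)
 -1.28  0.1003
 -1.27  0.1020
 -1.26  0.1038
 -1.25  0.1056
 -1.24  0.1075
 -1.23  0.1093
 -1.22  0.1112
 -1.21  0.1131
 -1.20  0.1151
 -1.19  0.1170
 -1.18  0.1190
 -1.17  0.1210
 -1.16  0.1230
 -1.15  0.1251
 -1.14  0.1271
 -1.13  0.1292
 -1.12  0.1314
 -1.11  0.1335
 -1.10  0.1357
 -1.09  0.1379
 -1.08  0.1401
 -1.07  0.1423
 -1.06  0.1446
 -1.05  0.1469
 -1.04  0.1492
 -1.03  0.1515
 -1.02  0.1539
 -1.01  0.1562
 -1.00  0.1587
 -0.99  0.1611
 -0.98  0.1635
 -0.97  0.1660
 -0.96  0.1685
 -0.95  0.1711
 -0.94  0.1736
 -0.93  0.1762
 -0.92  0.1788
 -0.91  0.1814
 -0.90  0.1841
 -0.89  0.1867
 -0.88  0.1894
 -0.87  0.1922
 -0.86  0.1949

$3.13

T = 1.25;  σ√T = 0.3466
d₁ = [ln(100/160) + (0.081 + ½·0.31²)·1.25] / (σ√T) = (-0.4700 + 0.1613) / 0.3466 = -0.8907 → -0.89
d₂ = -0.8907 − 0.3466 = -1.2372 → -1.24
exp(−rT) = exp(−0.081·1.25) = 0.9037
N(d₁) = N(-0.89) = 0.1867;  N(d₂) = N(-1.24) = 0.1075
C = 100·0.1867 − 160·0.9037·0.1075 = 18.6700 − 15.5436 = 3.1264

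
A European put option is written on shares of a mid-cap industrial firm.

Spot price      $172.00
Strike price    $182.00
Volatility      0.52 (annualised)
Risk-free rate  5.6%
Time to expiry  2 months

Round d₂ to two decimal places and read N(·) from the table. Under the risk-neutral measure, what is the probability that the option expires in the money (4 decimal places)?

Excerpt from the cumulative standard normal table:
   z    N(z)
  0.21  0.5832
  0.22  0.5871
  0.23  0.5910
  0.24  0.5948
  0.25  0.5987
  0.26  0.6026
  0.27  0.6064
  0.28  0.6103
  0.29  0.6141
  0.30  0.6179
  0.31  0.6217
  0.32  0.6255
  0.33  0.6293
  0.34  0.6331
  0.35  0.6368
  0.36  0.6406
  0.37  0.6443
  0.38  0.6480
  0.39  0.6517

0.6293

σ√T = 0.52·√0.1667 = 0.2123
d₁ = [ln(172/182) + (0.056 + 0.52²/2)·0.1667] / 0.2123 = [-0.0565 + 0.0319] / 0.2123 = -0.1161 which rounds to -0.12
d₂ = d₁ − σ√T = -0.1161 − 0.2123 = -0.3284 which rounds to -0.33
Pr(exercise) under Q = N(−d₂) = N(0.33) = 0.6293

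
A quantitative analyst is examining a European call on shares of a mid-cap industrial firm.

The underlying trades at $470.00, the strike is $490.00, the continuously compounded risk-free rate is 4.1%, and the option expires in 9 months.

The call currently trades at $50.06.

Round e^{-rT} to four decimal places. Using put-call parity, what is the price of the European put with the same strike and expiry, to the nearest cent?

exp(−rT) = exp(−0.041·0.75) = 0.9697
Put-call parity: C − P = S − K·e^(−rT) = 470 − 490·0.9697 = 470 − 475.1530 = -5.1530
P = C − (C − P) = 50.06 − (-5.1530) = 55.2130

$55.21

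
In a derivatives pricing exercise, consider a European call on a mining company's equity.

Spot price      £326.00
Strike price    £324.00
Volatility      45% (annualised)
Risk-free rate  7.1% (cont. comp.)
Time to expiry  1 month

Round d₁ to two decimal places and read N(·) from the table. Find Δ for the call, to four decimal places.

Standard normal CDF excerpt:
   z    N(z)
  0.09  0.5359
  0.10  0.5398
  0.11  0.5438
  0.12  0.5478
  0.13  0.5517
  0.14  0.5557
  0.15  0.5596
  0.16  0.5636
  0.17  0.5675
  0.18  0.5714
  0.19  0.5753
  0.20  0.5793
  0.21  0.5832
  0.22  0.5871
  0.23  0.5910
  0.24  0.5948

0.5636

σ√T = 0.45 × 0.2887 = 0.1299
d₁ = [ln(326/324) + (0.071 + 0.45²/2)·0.08333] / 0.1299 = [0.0062 + 0.0144] / 0.1299 = 0.1579 ⇒ 0.16
N(d₁) = N(0.16) = 0.5636
Δ_call = N(d₁) = 0.5636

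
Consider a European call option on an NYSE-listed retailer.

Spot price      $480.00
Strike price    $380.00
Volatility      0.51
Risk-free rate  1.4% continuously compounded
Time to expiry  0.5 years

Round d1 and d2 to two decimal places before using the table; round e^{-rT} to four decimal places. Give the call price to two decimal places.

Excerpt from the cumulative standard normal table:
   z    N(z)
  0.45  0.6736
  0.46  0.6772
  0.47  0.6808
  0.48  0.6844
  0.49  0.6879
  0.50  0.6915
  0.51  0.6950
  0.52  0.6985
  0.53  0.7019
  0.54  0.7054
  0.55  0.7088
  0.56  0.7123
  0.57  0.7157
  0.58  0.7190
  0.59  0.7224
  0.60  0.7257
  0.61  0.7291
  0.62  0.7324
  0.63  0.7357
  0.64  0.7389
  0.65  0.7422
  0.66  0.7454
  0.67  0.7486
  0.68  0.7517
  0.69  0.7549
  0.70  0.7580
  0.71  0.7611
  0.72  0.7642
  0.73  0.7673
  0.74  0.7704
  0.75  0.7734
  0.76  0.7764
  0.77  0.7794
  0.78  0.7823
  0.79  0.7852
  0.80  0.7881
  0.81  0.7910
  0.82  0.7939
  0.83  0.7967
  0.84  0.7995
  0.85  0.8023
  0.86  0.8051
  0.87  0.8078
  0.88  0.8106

T = 0.5;  σ√T = 0.3606
d₁ = [ln(480/380) + (0.014 + 0.51²/2)·0.5] / 0.3606 = [0.2336 + 0.0720] / 0.3606 = 0.8475 ≈ 0.85
d₂ = d₁ − σ√T = 0.8475 − 0.3606 = 0.4869 ≈ 0.49
exp(−rT) = exp(−0.014·0.5) = 0.9930
C = 480·N(0.85) − 380·0.9930·N(0.49) = 480·0.8023 − 380·0.9930·0.6879 = 385.1040 − 259.5722 = 125.5318

$125.53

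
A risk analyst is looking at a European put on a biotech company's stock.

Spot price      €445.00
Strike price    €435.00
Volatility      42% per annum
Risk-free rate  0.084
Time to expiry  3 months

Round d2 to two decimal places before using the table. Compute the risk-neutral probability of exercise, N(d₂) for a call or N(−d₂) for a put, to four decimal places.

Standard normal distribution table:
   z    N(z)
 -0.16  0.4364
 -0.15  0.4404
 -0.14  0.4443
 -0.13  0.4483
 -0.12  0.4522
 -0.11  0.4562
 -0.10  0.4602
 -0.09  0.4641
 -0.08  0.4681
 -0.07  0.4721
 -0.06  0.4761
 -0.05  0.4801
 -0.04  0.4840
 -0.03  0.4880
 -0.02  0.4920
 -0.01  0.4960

0.4602

σ√T = 0.42 × 0.5000 = 0.2100
d₁ = [ln(445/435) + (0.084 + 0.42²/2)·0.25] / 0.2100 = [0.0227 + 0.0430] / 0.2100 = 0.3132 → 0.31
d₂ = d₁ − σ√T = 0.3132 − 0.2100 = 0.1032 → 0.10
Pr(exercise) under Q = N(−d₂) = N(-0.10) = 0.4602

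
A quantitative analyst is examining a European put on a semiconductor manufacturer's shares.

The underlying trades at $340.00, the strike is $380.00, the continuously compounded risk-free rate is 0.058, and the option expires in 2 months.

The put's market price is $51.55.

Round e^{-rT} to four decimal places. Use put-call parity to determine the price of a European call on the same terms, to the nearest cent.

$15.20

exp(−rT) = exp(−0.058·0.1667) = 0.9904
Put-call parity: C − P = S − K·e^(−rT) = 340 − 380·0.9904 = 340 − 376.3520 = -36.3520
C = P + (C − P) = 51.55 + (-36.3520) = 15.1980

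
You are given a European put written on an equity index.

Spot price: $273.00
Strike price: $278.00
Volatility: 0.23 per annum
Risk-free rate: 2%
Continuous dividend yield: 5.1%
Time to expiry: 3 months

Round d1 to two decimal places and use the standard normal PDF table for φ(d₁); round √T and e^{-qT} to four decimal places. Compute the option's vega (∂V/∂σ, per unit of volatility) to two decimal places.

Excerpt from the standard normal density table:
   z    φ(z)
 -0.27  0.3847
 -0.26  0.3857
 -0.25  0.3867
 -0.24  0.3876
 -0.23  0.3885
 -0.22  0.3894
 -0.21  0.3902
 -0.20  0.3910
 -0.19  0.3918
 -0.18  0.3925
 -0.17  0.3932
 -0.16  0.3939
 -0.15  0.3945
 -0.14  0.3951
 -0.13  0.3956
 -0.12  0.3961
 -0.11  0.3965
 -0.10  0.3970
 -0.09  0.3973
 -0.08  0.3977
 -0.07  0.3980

T = 0.25;  σ√T = 0.1150
d₁ = [ln(273/278) + (0.02 − 0.051 + ½·0.23²)·0.25] / (σ√T) = (-0.0181 − 0.0011) / 0.1150 = -0.1677 ≈ -0.17
√T = √0.25 = 0.5000
φ(d₁) = φ(-0.17) = 0.3932
e^(−qT) = e^(−0.051·0.25) = 0.9873
vega = S·e^(−qT)·φ(d₁)·√T = 273·0.9873·0.3932·0.5000 = 52.9902

52.99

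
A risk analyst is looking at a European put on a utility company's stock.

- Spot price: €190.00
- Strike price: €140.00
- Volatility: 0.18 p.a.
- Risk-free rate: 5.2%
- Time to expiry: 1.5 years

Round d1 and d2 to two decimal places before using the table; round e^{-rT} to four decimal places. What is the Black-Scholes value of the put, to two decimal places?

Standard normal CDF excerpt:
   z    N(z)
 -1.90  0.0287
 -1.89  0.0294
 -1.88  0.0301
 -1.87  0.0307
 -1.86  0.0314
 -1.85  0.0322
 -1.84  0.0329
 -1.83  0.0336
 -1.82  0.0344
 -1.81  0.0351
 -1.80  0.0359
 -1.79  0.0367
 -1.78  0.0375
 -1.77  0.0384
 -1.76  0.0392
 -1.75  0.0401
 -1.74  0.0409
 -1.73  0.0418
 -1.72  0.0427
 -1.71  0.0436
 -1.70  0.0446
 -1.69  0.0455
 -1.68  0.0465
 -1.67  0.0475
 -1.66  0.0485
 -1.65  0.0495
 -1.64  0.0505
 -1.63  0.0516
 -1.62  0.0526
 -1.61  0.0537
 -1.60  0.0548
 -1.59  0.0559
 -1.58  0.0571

€0.56

σ√T = 0.18 × 1.2247 = 0.2205
ln(S/K) + (r + σ²/2)T = ln(190/140) + (0.052 + 0.18²/2)·1.5 = 0.3054 + 0.1023 = 0.4077
d₁ = 0.4077 / 0.2205 = 1.8493 which rounds to 1.85
d₂ = d₁ − σ√T = 1.8493 − 0.2205 = 1.6288 which rounds to 1.63
exp(−rT) = exp(−0.052·1.5) = 0.9250
N(−d₂) = N(-1.63) = 0.0516;  N(−d₁) = N(-1.85) = 0.0322
P = 140·0.9250·0.0516 − 190·0.0322 = 6.6822 − 6.1180 = 0.5642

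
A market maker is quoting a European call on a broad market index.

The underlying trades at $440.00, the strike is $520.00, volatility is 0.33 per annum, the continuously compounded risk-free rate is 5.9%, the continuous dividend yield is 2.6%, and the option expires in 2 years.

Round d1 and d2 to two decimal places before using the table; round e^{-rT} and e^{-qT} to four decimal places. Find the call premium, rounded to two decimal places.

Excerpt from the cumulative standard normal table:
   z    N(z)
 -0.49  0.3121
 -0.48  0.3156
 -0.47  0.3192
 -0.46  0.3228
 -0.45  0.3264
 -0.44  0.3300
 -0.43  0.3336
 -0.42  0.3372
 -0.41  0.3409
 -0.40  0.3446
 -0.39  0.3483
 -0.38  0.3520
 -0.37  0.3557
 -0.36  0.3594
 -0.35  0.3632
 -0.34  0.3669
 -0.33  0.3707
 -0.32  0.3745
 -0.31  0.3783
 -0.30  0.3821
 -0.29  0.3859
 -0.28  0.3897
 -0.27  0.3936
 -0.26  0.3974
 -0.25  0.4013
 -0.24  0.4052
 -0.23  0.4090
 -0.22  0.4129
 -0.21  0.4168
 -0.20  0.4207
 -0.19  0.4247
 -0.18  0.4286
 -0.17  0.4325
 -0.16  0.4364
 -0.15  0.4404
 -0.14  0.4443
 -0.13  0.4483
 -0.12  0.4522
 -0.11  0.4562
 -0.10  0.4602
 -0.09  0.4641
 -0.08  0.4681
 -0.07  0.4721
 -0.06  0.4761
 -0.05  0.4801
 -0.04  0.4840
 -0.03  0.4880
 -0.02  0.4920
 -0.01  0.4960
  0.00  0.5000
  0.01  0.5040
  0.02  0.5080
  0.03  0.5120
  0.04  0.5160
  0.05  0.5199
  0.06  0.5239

σ√T = 0.33 × 1.4142 = 0.4667
d₁ = [ln(440/520) + (0.059 − 0.026 + ½·0.33²)·2] / (σ√T) = (-0.1671 + 0.1749) / 0.4667 = 0.0168 → 0.02
d₂ = 0.0168 − 0.4667 = -0.4499 → -0.45
exp(−qT) = exp(−0.026·2) = 0.9493;  exp(−rT) = exp(−0.059·2) = 0.8887
N(d₁) = N(0.02) = 0.5080;  N(d₂) = N(-0.45) = 0.3264
C = 440·0.9493·0.5080 − 520·0.8887·0.3264 = 212.1875 − 150.8373 = 61.3503

$61.35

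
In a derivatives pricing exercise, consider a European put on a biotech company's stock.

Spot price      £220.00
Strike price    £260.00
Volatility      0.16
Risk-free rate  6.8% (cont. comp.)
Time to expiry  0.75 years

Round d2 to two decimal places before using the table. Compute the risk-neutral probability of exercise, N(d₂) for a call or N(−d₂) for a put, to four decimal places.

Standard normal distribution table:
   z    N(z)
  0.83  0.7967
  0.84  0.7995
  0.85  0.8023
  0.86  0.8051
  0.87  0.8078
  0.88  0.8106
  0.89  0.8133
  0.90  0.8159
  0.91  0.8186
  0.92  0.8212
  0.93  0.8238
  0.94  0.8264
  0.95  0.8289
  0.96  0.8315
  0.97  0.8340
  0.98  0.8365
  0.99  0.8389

0.8186

T = 0.75;  σ√T = 0.1386
d₁ = [ln(220/260) + (0.068 + 0.16²/2)·0.75] / 0.1386 = [-0.1671 + 0.0606] / 0.1386 = -0.7683 which rounds to -0.77
d₂ = d₁ − σ√T = -0.7683 − 0.1386 = -0.9068 which rounds to -0.91
Pr(exercise) under Q = N(−d₂) = N(0.91) = 0.8186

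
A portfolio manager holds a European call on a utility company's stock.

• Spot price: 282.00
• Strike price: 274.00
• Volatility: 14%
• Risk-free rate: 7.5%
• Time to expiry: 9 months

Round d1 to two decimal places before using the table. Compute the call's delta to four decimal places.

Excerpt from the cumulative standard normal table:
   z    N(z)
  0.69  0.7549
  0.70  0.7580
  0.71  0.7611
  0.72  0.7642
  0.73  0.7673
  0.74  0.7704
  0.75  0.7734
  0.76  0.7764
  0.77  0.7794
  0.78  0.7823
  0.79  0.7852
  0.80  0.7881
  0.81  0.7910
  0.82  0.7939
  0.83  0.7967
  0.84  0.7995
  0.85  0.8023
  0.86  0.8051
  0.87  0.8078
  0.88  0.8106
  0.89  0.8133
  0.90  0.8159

σ√T = 0.14·√0.75 = 0.1212
d₁ = [ln(282/274) + (0.075 + 0.14²/2)·0.75] / 0.1212 = [0.0288 + 0.0636] / 0.1212 = 0.7619 ⇒ 0.76
N(d₁) = N(0.76) = 0.7764
Δ_call = N(d₁) = 0.7764

0.7764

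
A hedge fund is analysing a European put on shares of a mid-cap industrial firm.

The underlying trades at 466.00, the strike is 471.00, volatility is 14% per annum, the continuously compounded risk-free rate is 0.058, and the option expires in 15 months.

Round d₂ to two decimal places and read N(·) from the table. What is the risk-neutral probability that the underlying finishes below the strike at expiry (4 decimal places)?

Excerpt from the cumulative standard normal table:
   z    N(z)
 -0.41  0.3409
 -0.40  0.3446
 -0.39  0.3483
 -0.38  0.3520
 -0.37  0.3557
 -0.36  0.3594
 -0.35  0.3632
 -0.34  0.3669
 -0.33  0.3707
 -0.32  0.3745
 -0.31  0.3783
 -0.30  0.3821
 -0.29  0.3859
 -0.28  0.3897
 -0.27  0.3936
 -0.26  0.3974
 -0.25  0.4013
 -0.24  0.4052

T = 1.25;  σ√T = 0.1565
d₁ = [ln(466/471) + (0.058 + 0.14²/2)·1.25] / 0.1565 = [-0.0107 + 0.0847] / 0.1565 = 0.4733 ≈ 0.47
d₂ = d₁ − σ√T = 0.4733 − 0.1565 = 0.3167 ≈ 0.32
Risk-neutral Pr[S_T < K] = N(−d₂) = N(-0.32) = 0.3745

0.3745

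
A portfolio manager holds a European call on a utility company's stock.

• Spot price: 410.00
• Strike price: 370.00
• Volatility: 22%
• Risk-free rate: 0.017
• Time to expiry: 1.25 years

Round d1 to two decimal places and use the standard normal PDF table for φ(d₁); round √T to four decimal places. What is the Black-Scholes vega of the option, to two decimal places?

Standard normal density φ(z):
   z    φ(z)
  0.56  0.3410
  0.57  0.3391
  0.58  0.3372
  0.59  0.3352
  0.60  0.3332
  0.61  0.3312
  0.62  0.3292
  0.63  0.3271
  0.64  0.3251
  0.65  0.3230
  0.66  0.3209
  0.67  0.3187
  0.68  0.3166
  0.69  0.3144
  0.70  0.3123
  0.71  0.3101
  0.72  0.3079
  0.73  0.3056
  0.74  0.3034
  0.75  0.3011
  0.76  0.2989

σ√T = 0.22·√1.25 = 0.2460
d₁ = [ln(410/370) + (0.017 + 0.22²/2)·1.25] / 0.2460 = [0.1027 + 0.0515] / 0.2460 = 0.6267 which rounds to 0.63
√T = √1.25 = 1.1180
φ(d₁) = φ(0.63) = 0.3271
vega = S·φ(d₁)·√T = 410·0.3271·1.1180 = 149.9361
(The put has the same vega.)

149.94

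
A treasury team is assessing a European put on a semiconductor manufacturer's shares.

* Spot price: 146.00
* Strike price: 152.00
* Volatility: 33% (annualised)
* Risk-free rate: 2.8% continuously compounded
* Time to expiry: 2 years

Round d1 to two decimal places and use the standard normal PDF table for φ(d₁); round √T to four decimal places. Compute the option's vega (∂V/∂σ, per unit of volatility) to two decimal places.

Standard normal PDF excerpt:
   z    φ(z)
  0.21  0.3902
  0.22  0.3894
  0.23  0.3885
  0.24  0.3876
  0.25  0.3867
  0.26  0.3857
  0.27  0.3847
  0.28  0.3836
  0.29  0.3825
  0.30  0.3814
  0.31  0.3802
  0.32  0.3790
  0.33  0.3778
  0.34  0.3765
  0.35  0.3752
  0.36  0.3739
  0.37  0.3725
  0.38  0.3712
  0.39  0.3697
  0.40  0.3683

79.43

σ√T = 0.33·√2 = 0.4667
d₁ = [ln(146/152) + (0.028 + 0.33²/2)·2] / 0.4667 = [-0.0403 + 0.1649] / 0.4667 = 0.2670 ≈ 0.27
√T = √2 = 1.4142
φ(d₁) = φ(0.27) = 0.3847
vega = S·φ(d₁)·√T = 146·0.3847·1.4142 = 79.4302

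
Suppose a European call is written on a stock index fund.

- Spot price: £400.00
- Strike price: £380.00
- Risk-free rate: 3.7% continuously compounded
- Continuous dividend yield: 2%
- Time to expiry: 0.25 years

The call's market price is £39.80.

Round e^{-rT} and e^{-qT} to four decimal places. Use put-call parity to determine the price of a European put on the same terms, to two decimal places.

£18.30

exp(−qT) = exp(−0.02·0.25) = 0.9950;  exp(−rT) = exp(−0.037·0.25) = 0.9908
Put-call parity: C − P = S·e^(−qT) − K·e^(−rT) = 400·0.9950 − 380·0.9908 = 398.0000 − 376.5040 = 21.4960
P = C − (C − P) = 39.80 − (21.4960) = 18.3040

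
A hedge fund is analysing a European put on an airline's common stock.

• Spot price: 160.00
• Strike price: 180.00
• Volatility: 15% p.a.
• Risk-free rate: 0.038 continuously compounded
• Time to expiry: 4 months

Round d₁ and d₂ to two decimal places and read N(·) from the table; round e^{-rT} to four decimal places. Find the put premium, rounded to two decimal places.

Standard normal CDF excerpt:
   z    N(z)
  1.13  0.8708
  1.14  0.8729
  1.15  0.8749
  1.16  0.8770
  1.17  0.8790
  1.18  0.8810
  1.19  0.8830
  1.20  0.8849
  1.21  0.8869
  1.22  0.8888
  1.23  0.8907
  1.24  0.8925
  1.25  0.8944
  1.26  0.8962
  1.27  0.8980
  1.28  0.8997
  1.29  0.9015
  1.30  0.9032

σ√T = 0.15·√0.3333 = 0.0866
d₁ = [ln(160/180) + (0.038 + ½·0.15²)·0.3333] / (σ√T) = (-0.1178 + 0.0164) / 0.0866 = -1.1705 ≈ -1.17
d₂ = -1.1705 − 0.0866 = -1.2571 ≈ -1.26
e^(−rT) = e^(−0.038·0.3333) = 0.9874
N(−d₂) = N(1.26) = 0.8962;  N(−d₁) = N(1.17) = 0.8790
P = 180·0.9874·0.8962 − 160·0.8790 = 159.2834 − 140.6400 = 18.6434

18.64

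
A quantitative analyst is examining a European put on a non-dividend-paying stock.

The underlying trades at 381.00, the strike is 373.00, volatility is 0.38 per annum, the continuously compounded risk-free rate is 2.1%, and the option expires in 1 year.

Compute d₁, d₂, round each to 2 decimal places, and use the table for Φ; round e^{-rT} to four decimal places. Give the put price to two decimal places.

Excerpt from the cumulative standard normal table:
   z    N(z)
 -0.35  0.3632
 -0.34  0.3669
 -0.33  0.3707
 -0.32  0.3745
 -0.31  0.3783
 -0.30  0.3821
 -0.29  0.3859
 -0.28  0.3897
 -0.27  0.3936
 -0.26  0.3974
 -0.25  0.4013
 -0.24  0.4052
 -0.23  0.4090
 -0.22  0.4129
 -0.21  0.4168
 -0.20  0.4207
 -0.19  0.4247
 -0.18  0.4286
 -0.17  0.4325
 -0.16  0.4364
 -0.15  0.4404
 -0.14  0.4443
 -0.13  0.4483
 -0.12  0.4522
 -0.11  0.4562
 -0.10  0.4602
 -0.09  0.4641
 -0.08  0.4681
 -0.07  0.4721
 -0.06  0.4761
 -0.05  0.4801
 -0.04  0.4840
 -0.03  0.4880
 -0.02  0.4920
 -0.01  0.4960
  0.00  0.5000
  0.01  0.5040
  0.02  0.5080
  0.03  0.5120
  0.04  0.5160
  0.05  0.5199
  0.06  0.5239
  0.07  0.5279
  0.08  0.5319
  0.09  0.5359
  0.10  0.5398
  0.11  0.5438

48.69

σ√T = 0.38·√1 = 0.3800
d₁ = [ln(381/373) + (0.021 + 0.38²/2)·1] / 0.3800 = [0.0212 + 0.0932] / 0.3800 = 0.3011 ⇒ 0.30
d₂ = d₁ − σ√T = 0.3011 − 0.3800 = -0.0789 ⇒ -0.08
e^(−rT) = e^(−0.021·1) = 0.9792
P = 373·0.9792·N(0.08) − 381·N(-0.30) = 373·0.9792·0.5319 − 381·0.3821 = 194.2720 − 145.5801 = 48.6919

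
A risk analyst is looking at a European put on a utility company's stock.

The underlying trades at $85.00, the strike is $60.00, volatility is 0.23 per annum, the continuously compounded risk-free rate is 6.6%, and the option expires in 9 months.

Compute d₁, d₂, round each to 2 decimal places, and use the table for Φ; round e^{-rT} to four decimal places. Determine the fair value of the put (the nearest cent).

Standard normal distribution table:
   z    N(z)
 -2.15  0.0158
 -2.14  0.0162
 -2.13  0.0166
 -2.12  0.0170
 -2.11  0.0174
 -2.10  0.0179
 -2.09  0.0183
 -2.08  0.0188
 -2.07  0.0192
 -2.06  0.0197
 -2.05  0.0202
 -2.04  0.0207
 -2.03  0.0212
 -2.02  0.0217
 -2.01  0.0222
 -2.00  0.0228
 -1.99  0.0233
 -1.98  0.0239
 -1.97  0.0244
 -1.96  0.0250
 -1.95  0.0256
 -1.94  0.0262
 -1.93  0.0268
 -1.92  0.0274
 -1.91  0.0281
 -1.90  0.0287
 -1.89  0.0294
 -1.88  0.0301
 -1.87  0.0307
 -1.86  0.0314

$0.12

σ√T = 0.23 × 0.8660 = 0.1992
d₁ = [ln(85/60) + (0.066 + ½·0.23²)·0.75] / (σ√T) = (0.3483 + 0.0693) / 0.1992 = 2.0968 ⇒ 2.10
d₂ = 2.0968 − 0.1992 = 1.8976 ⇒ 1.90
e^(−rT) = e^(−0.066·0.75) = 0.9517
N(−d₂) = N(-1.90) = 0.0287;  N(−d₁) = N(-2.10) = 0.0179
P = 60·0.9517·0.0287 − 85·0.0179 = 1.6388 − 1.5215 = 0.1173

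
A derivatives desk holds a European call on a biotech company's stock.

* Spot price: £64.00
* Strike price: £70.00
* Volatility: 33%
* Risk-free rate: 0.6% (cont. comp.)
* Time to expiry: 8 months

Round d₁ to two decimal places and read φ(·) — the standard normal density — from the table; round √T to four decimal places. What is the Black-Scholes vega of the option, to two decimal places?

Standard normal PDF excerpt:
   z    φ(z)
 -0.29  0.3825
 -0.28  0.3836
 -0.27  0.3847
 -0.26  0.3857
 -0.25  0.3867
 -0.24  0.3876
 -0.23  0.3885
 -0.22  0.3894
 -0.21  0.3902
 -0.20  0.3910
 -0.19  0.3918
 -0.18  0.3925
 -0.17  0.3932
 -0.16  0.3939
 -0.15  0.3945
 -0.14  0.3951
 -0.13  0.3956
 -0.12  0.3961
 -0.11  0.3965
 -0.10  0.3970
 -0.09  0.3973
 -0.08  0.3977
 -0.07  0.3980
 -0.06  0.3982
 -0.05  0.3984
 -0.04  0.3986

20.51

T = 0.6667;  σ√T = 0.2694
d₁ = [ln(64/70) + (0.006 + ½·0.33²)·0.6667] / (σ√T) = (-0.0896 + 0.0403) / 0.2694 = -0.1830 ⇒ -0.18
√T = √0.6667 = 0.8165
φ(d₁) = φ(-0.18) = 0.3925
vega = S·φ(d₁)·√T = 64·0.3925·0.8165 = 20.5105
(The put has the same vega.)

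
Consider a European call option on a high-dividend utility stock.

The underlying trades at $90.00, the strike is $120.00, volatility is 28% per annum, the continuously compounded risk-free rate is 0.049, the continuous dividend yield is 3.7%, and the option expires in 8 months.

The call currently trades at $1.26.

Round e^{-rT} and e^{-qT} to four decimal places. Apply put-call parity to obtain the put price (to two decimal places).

$29.60

e^(−qT) = e^(−0.037·0.6667) = 0.9756;  e^(−rT) = e^(−0.049·0.6667) = 0.9679
Put-call parity: C − P = S·e^(−qT) − K·e^(−rT) = 90·0.9756 − 120·0.9679 = 87.8040 − 116.1480 = -28.3440
P = C − (C − P) = 1.26 − (-28.3440) = 29.6040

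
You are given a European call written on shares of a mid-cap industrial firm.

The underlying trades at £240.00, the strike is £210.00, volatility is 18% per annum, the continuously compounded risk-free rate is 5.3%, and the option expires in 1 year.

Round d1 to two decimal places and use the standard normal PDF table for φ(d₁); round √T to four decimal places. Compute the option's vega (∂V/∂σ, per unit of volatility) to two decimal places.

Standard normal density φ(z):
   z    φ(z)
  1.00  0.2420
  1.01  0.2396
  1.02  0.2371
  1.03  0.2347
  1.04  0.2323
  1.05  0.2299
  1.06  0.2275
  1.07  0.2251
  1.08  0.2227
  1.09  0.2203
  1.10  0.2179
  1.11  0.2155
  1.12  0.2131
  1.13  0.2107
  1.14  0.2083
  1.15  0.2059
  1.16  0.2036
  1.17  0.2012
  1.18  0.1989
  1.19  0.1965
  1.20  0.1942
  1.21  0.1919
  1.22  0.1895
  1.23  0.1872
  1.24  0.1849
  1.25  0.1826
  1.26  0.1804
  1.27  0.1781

σ√T = 0.18·√1 = 0.1800
d₁ = [ln(240/210) + (0.053 + 0.18²/2)·1] / 0.1800 = [0.1335 + 0.0692] / 0.1800 = 1.1263 which rounds to 1.13
√T = √1 = 1.0000
φ(d₁) = φ(1.13) = 0.2107
vega = S·φ(d₁)·√T = 240·0.2107·1.0000 = 50.5680

50.57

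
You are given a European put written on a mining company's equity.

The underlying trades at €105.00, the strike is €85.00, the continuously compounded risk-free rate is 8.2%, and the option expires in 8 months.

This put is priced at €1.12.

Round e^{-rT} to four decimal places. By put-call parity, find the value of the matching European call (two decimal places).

e^(−rT) = e^(−0.082·0.6667) = 0.9468
Put-call parity: C − P = S − K·e^(−rT) = 105 − 85·0.9468 = 105 − 80.4780 = 24.5220
C = P + (C − P) = 1.12 + (24.5220) = 25.6420

€25.64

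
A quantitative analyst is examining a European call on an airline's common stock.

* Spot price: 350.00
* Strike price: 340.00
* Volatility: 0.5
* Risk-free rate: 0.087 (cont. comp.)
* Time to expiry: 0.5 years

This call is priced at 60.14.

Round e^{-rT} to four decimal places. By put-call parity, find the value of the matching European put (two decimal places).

e^(−rT) = e^(−0.087·0.5) = 0.9574
Put-call parity: C − P = S − K·e^(−rT) = 350 − 340·0.9574 = 350 − 325.5160 = 24.4840
P = C − (C − P) = 60.14 − (24.4840) = 35.6560

35.66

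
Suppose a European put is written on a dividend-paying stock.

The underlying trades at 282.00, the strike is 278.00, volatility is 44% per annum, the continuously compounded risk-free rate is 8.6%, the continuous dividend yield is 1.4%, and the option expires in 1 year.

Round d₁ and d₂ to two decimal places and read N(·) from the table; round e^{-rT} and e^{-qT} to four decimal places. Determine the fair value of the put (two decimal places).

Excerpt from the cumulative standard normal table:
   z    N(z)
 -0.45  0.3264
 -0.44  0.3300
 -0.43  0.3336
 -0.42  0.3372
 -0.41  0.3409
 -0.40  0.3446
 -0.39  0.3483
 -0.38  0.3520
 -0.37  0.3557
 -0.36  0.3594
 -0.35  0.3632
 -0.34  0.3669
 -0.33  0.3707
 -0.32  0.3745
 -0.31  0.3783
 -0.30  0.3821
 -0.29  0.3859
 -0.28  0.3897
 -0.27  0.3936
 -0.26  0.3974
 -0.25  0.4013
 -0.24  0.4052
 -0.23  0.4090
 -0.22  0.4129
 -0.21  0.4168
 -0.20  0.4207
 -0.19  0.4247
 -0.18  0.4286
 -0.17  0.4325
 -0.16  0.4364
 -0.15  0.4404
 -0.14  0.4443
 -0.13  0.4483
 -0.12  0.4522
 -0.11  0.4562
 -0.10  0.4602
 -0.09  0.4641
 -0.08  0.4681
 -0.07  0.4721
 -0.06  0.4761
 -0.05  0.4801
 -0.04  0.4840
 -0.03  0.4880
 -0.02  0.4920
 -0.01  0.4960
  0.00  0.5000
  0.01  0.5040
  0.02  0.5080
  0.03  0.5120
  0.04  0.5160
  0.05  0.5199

35.82

σ√T = 0.44 × 1.0000 = 0.4400
d₁ = [ln(282/278) + (0.086 − 0.014 + ½·0.44²)·1] / (σ√T) = (0.0143 + 0.1688) / 0.4400 = 0.4161 ⇒ 0.42
d₂ = 0.4161 − 0.4400 = -0.0239 ⇒ -0.02
e^(−qT) = e^(−0.014·1) = 0.9861;  e^(−rT) = e^(−0.086·1) = 0.9176
N(−d₂) = N(0.02) = 0.5080;  N(−d₁) = N(-0.42) = 0.3372
P = 278·0.9176·0.5080 − 282·0.9861·0.3372 = 129.5871 − 93.7686 = 35.8185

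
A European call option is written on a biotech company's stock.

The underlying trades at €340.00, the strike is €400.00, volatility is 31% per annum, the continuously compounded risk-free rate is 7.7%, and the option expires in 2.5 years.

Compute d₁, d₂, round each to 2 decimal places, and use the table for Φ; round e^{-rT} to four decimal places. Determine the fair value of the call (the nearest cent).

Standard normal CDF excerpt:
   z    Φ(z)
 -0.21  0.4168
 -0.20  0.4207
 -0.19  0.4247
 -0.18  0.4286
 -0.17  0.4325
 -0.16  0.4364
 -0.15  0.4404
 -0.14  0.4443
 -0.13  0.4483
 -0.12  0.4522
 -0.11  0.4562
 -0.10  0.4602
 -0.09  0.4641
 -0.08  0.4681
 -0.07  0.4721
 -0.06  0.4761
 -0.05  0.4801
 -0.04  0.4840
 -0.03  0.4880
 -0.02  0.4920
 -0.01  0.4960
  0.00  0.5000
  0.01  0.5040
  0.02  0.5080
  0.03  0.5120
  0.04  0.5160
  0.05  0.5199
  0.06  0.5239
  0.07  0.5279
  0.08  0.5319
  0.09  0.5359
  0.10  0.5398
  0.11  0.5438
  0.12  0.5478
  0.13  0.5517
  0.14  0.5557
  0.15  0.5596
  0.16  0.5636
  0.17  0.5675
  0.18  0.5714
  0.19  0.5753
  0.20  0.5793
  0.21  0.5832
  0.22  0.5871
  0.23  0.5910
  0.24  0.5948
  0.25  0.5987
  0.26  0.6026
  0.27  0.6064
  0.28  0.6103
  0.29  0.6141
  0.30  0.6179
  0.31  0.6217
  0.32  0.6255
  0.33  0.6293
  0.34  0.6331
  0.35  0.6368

€69.96

σ√T = 0.31 × 1.5811 = 0.4902
d₁ = [ln(340/400) + (0.077 + 0.31²/2)·2.5] / 0.4902 = [-0.1625 + 0.3126] / 0.4902 = 0.3062 ≈ 0.31
d₂ = d₁ − σ√T = 0.3062 − 0.4902 = -0.1839 ≈ -0.18
e^(−rT) = e^(−0.077·2.5) = 0.8249
N(d₁) = N(0.31) = 0.6217;  N(d₂) = N(-0.18) = 0.4286
C = 340·0.6217 − 400·0.8249·0.4286 = 211.3780 − 141.4209 = 69.9571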